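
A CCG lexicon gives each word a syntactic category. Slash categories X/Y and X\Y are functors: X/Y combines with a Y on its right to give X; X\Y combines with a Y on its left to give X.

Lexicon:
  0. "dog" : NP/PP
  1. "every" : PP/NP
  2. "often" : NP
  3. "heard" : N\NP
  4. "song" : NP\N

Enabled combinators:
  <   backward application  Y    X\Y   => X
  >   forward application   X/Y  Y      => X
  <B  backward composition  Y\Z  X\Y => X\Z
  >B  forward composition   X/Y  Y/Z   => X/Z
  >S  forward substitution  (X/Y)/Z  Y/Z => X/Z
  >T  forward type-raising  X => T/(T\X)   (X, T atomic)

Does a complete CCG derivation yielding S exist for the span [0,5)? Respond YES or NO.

NO

NP/PP PP/NP NP N\NP NP\N
CKY chart[0,5] = {N/(N\NP), NP, NP/(NP\NP), NP/(PP\PP), PP/(PP\NP), S/(S\NP)}; S ∉ chart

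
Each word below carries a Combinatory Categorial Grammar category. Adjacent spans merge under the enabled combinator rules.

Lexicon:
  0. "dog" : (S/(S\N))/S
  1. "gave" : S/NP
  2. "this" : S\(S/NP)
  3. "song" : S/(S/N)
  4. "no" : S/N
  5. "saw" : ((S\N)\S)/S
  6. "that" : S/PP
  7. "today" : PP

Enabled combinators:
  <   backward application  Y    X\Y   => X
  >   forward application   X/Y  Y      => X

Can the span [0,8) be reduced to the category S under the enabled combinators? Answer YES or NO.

YES

[0,8] S   >
  [0,3] S/(S\N)   >
    [0,1] "dog" : (S/(S\N))/S
    [1,3] S   <
      [1,2] "gave" : S/NP
      [2,3] "this" : S\(S/NP)
  [3,8] S\N   <
    [3,5] S   >
      [3,4] "song" : S/(S/N)
      [4,5] "no" : S/N
    [5,8] (S\N)\S   >
      [5,6] "saw" : ((S\N)\S)/S
      [6,8] S   >
        [6,7] "that" : S/PP
        [7,8] "today" : PP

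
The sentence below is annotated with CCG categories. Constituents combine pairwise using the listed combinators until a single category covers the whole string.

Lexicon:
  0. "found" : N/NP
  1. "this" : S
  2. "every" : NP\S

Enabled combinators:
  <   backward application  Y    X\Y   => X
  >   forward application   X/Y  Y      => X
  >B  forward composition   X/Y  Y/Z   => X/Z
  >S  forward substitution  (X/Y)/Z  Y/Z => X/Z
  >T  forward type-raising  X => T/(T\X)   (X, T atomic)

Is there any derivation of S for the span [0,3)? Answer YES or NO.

N/NP S NP\S
CKY chart[0,3] = {N, N/(NP\NP), N/(N\N), NP/(NP\N), PP/(PP\N), S/(S\N)}; S ∉ chart

NO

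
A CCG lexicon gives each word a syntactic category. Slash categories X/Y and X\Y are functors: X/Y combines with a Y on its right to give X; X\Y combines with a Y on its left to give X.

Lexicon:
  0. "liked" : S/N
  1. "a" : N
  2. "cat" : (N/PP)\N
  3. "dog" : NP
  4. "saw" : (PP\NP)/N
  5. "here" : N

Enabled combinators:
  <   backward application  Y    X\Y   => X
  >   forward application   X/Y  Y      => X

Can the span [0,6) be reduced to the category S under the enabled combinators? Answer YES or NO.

[0,6] S   >
  [0,1] "liked" : S/N
  [1,6] N   >
    [1,3] N/PP   <
      [1,2] "a" : N
      [2,3] "cat" : (N/PP)\N
    [3,6] PP   <
      [3,4] "dog" : NP
      [4,6] PP\NP   >
        [4,5] "saw" : (PP\NP)/N
        [5,6] "here" : N

YES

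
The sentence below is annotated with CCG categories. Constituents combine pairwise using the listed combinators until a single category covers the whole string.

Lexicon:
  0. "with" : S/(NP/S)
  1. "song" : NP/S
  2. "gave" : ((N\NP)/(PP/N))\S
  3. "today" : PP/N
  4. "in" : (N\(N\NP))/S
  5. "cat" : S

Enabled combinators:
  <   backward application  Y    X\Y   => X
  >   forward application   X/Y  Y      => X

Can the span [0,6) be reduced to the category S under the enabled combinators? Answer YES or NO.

NO

S/(NP/S) NP/S ((N\NP)/(PP/N))\S PP/N (N\(N\NP))/S S
CKY chart[0,6] = {N}; S ∉ chart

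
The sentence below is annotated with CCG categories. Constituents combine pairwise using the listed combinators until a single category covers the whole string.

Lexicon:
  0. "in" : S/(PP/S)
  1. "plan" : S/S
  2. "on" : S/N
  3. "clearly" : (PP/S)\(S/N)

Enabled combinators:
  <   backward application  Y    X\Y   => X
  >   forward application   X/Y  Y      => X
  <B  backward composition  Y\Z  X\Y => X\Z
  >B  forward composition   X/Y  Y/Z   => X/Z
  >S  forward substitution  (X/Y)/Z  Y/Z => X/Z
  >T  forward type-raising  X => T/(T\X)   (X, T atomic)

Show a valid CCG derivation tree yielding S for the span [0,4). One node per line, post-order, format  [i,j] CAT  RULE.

[0,1] S/(PP/S)  lex  "in"
[1,2] S/S  lex  "plan"
[2,3] S/N  lex  "on"
[1,3] S/N  >B  k=2
[3,4] (PP/S)\(S/N)  lex  "clearly"
[1,4] PP/S  <  k=3
[0,4] S  >  k=1

[0,4] S   >
  [0,1] "in" : S/(PP/S)
  [1,4] PP/S   <
    [1,3] S/N   >B
      [1,2] "plan" : S/S
      [2,3] "on" : S/N
    [3,4] "clearly" : (PP/S)\(S/N)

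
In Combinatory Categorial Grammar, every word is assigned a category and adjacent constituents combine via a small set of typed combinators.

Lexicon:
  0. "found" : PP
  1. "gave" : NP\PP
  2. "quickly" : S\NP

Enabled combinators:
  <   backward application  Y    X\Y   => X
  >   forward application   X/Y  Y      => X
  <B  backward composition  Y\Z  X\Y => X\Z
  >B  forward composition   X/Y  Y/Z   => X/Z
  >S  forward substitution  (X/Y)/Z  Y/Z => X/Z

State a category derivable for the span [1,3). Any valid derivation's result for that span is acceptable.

S\PP

[0,3] S   <
  [0,1] "found" : PP
  [1,3] S\PP   <B
    [1,2] "gave" : NP\PP
    [2,3] "quickly" : S\NP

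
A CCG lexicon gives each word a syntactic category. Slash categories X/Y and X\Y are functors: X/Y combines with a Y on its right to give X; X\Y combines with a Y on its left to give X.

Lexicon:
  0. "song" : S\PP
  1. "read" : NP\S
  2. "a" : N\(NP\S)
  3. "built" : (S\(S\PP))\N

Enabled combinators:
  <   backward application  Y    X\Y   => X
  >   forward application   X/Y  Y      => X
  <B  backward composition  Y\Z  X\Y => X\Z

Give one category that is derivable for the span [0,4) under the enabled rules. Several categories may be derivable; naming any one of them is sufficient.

[0,4] S   <
  [0,1] "song" : S\PP
  [1,4] S\(S\PP)   <
    [1,3] N   <
      [1,2] "read" : NP\S
      [2,3] "a" : N\(NP\S)
    [3,4] "built" : (S\(S\PP))\N

S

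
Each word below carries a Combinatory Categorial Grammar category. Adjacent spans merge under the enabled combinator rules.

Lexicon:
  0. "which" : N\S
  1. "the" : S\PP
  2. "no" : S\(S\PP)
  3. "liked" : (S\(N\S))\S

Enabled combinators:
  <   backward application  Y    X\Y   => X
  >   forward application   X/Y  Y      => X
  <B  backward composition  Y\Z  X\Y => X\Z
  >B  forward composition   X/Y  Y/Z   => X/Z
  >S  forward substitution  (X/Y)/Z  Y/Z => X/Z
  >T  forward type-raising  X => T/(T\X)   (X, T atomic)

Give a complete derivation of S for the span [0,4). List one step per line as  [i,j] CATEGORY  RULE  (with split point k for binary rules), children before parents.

[0,4] S   <
  [0,1] "which" : N\S
  [1,4] S\(N\S)   <
    [1,3] S   <
      [1,2] "the" : S\PP
      [2,3] "no" : S\(S\PP)
    [3,4] "liked" : (S\(N\S))\S

[0,1] N\S  lex  "which"
[1,2] S\PP  lex  "the"
[2,3] S\(S\PP)  lex  "no"
[1,3] S  <  k=2
[3,4] (S\(N\S))\S  lex  "liked"
[1,4] S\(N\S)  <  k=3
[0,4] S  <  k=1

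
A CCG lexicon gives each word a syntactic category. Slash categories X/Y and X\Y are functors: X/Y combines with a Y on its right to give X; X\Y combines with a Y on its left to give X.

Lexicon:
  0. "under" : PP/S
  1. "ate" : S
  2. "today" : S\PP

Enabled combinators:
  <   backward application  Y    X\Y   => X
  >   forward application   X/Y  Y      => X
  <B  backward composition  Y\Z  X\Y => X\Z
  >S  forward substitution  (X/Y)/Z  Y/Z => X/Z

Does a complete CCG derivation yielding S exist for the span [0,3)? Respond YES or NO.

[0,3] S   <
  [0,2] PP   >
    [0,1] "under" : PP/S
    [1,2] "ate" : S
  [2,3] "today" : S\PP

YES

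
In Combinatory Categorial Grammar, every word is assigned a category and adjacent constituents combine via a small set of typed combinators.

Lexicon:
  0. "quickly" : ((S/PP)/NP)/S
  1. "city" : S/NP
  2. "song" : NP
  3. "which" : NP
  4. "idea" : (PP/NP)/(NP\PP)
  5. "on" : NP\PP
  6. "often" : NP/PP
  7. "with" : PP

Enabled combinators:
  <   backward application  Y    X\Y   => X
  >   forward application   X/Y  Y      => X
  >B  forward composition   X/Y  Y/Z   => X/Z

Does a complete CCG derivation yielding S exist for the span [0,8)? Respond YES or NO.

YES

[0,8] S   >
  [0,6] S/NP   >B
    [0,4] S/PP   >
      [0,3] (S/PP)/NP   >
        [0,1] "quickly" : ((S/PP)/NP)/S
        [1,3] S   >
          [1,2] "city" : S/NP
          [2,3] "song" : NP
      [3,4] "which" : NP
    [4,6] PP/NP   >
      [4,5] "idea" : (PP/NP)/(NP\PP)
      [5,6] "on" : NP\PP
  [6,8] NP   >
    [6,7] "often" : NP/PP
    [7,8] "with" : PP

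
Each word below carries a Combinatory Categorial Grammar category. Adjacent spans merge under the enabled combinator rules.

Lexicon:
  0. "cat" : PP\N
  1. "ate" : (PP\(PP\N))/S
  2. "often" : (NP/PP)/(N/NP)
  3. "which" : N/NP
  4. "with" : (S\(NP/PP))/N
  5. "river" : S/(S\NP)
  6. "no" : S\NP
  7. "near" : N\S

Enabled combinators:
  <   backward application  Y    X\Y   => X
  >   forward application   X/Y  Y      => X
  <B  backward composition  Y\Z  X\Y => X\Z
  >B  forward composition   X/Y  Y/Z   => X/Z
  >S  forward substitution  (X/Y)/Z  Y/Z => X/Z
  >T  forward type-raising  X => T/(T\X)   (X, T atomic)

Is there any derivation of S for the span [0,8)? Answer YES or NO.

PP\N (PP\(PP\N))/S (NP/PP)/(N/NP) N/NP (S\(NP/PP))/N S/(S\NP) S\NP N\S
CKY chart[0,8] = {N/(N\PP), NP/(NP\PP), PP, PP/(PP\PP), S/(S\PP)}; S ∉ chart

NO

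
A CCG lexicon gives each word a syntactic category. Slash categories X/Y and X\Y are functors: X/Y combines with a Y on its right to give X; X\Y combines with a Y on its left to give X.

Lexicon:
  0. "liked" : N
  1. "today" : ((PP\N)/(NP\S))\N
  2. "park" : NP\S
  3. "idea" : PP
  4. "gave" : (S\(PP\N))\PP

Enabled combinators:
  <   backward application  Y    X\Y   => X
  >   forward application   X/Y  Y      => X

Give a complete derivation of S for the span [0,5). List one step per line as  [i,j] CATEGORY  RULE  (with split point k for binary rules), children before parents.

[0,1] N  lex  "liked"
[1,2] ((PP\N)/(NP\S))\N  lex  "today"
[0,2] (PP\N)/(NP\S)  <  k=1
[2,3] NP\S  lex  "park"
[0,3] PP\N  >  k=2
[3,4] PP  lex  "idea"
[4,5] (S\(PP\N))\PP  lex  "gave"
[3,5] S\(PP\N)  <  k=4
[0,5] S  <  k=3

[0,5] S   <
  [0,3] PP\N   >
    [0,2] (PP\N)/(NP\S)   <
      [0,1] "liked" : N
      [1,2] "today" : ((PP\N)/(NP\S))\N
    [2,3] "park" : NP\S
  [3,5] S\(PP\N)   <
    [3,4] "idea" : PP
    [4,5] "gave" : (S\(PP\N))\PP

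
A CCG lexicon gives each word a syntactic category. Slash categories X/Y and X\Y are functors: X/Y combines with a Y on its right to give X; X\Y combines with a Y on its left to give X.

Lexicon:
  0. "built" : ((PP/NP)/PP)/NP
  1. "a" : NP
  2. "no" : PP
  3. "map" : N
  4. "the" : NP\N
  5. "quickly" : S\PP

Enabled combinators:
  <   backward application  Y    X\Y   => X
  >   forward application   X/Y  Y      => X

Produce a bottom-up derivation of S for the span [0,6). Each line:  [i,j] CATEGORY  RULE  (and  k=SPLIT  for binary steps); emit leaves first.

[0,6] S   <
  [0,5] PP   >
    [0,3] PP/NP   >
      [0,2] (PP/NP)/PP   >
        [0,1] "built" : ((PP/NP)/PP)/NP
        [1,2] "a" : NP
      [2,3] "no" : PP
    [3,5] NP   <
      [3,4] "map" : N
      [4,5] "the" : NP\N
  [5,6] "quickly" : S\PP

[0,1] ((PP/NP)/PP)/NP  lex  "built"
[1,2] NP  lex  "a"
[0,2] (PP/NP)/PP  >  k=1
[2,3] PP  lex  "no"
[0,3] PP/NP  >  k=2
[3,4] N  lex  "map"
[4,5] NP\N  lex  "the"
[3,5] NP  <  k=4
[0,5] PP  >  k=3
[5,6] S\PP  lex  "quickly"
[0,6] S  <  k=5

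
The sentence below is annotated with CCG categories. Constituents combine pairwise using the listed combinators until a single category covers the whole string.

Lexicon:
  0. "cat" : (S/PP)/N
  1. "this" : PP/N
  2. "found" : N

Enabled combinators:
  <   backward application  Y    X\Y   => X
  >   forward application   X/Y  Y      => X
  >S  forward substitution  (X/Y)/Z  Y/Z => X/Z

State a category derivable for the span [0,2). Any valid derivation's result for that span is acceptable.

S/N

[0,3] S   >
  [0,2] S/N   >S
    [0,1] "cat" : (S/PP)/N
    [1,2] "this" : PP/N
  [2,3] "found" : N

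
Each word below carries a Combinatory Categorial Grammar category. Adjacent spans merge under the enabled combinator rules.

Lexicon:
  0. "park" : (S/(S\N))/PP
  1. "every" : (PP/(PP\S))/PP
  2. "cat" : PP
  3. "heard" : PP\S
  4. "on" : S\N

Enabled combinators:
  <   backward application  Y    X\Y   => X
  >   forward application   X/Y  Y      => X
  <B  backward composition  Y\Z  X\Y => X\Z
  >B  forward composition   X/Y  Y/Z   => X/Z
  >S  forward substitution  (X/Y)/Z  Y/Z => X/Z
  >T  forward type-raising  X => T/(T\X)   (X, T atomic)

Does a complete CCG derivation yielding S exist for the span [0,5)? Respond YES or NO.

[0,5] S   >
  [0,4] S/(S\N)   >
    [0,1] "park" : (S/(S\N))/PP
    [1,4] PP   >
      [1,3] PP/(PP\S)   >
        [1,2] "every" : (PP/(PP\S))/PP
        [2,3] "cat" : PP
      [3,4] "heard" : PP\S
  [4,5] "on" : S\N

YES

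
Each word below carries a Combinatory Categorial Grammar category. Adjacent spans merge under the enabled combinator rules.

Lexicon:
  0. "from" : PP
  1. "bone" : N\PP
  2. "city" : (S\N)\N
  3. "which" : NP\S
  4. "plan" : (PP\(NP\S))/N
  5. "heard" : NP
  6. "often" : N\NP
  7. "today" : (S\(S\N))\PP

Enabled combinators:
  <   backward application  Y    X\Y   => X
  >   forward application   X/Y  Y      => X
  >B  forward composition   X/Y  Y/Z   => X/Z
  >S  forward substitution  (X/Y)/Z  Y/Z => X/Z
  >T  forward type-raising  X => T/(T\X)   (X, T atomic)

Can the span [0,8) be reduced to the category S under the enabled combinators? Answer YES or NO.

YES

[0,8] S   <
  [0,3] S\N   <
    [0,2] N   >
      [0,1] N/(N\PP)   >T
        [0,1] "from" : PP
      [1,2] "bone" : N\PP
    [2,3] "city" : (S\N)\N
  [3,8] S\(S\N)   <
    [3,7] PP   <
      [3,4] "which" : NP\S
      [4,7] PP\(NP\S)   >
        [4,5] "plan" : (PP\(NP\S))/N
        [5,7] N   <
          [5,6] "heard" : NP
          [6,7] "often" : N\NP
    [7,8] "today" : (S\(S\N))\PP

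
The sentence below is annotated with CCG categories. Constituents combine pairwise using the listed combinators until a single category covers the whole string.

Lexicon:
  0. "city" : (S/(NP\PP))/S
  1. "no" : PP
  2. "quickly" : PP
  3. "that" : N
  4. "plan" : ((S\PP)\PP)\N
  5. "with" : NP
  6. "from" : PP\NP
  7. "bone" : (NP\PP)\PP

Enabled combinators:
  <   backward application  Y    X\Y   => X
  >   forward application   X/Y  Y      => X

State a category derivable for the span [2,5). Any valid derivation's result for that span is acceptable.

S\PP

[0,8] S   >
  [0,5] S/(NP\PP)   >
    [0,1] "city" : (S/(NP\PP))/S
    [1,5] S   <
      [1,2] "no" : PP
      [2,5] S\PP   <
        [2,3] "quickly" : PP
        [3,5] (S\PP)\PP   <
          [3,4] "that" : N
          [4,5] "plan" : ((S\PP)\PP)\N
  [5,8] NP\PP   <
    [5,7] PP   <
      [5,6] "with" : NP
      [6,7] "from" : PP\NP
    [7,8] "bone" : (NP\PP)\PP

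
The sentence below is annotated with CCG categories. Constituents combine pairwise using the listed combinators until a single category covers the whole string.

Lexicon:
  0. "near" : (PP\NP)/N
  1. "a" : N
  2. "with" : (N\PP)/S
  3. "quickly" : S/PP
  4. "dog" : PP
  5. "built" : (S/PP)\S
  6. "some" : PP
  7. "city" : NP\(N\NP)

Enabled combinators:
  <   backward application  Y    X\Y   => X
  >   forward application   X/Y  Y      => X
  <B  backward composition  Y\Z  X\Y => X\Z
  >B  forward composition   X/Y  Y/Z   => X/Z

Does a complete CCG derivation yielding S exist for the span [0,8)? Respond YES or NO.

NO

(PP\NP)/N N (N\PP)/S S/PP PP (S/PP)\S PP NP\(N\NP)
CKY chart[0,8] = {NP}; S ∉ chart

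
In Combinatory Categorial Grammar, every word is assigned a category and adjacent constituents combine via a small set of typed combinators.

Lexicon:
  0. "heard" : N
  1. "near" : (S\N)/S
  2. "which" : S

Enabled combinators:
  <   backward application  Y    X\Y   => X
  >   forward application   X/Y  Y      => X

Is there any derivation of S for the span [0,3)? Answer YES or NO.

YES

[0,3] S   <
  [0,1] "heard" : N
  [1,3] S\N   >
    [1,2] "near" : (S\N)/S
    [2,3] "which" : S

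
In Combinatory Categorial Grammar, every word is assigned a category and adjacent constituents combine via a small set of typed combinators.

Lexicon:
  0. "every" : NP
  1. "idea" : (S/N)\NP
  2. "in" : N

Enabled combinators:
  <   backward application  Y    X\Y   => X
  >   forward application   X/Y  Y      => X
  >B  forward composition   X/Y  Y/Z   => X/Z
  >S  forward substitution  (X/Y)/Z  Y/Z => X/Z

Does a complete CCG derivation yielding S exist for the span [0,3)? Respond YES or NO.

YES

[0,3] S   >
  [0,2] S/N   <
    [0,1] "every" : NP
    [1,2] "idea" : (S/N)\NP
  [2,3] "in" : N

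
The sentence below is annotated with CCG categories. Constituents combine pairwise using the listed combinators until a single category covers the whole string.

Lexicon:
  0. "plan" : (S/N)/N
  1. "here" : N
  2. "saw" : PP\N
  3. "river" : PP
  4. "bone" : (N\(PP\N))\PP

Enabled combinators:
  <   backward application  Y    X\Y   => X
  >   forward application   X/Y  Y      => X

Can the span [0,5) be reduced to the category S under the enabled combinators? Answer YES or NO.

YES

[0,5] S   >
  [0,2] S/N   >
    [0,1] "plan" : (S/N)/N
    [1,2] "here" : N
  [2,5] N   <
    [2,3] "saw" : PP\N
    [3,5] N\(PP\N)   <
      [3,4] "river" : PP
      [4,5] "bone" : (N\(PP\N))\PP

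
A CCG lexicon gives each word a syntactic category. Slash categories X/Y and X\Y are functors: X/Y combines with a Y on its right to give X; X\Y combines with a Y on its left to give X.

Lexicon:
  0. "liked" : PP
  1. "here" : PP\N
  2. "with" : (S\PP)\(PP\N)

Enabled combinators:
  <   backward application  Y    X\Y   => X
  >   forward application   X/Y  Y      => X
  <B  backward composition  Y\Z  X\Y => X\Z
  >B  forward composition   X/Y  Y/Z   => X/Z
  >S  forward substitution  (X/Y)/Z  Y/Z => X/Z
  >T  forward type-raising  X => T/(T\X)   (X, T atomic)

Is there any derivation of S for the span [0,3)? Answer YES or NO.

YES

[0,3] S   <
  [0,1] "liked" : PP
  [1,3] S\PP   <
    [1,2] "here" : PP\N
    [2,3] "with" : (S\PP)\(PP\N)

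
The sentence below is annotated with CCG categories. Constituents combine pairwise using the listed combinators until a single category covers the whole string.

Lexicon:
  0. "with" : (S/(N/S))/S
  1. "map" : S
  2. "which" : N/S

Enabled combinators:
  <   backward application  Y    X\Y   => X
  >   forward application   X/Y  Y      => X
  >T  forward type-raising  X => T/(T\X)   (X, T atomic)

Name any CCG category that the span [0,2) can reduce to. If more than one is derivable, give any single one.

S/(N/S)

[0,3] S   >
  [0,2] S/(N/S)   >
    [0,1] "with" : (S/(N/S))/S
    [1,2] "map" : S
  [2,3] "which" : N/S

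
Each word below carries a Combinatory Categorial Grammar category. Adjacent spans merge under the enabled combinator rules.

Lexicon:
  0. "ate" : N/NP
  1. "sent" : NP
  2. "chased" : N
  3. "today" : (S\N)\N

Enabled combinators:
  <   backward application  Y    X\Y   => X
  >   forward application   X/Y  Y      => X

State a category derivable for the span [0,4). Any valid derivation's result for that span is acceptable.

S

[0,4] S   <
  [0,2] N   >
    [0,1] "ate" : N/NP
    [1,2] "sent" : NP
  [2,4] S\N   <
    [2,3] "chased" : N
    [3,4] "today" : (S\N)\N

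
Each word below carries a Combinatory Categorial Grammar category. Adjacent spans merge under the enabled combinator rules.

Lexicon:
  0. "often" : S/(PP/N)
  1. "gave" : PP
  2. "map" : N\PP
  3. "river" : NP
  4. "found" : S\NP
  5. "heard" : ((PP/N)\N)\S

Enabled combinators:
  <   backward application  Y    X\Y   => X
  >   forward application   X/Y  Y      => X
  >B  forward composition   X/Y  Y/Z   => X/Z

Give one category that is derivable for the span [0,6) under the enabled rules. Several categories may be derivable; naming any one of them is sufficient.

[0,6] S   >
  [0,1] "often" : S/(PP/N)
  [1,6] PP/N   <
    [1,3] N   <
      [1,2] "gave" : PP
      [2,3] "map" : N\PP
    [3,6] (PP/N)\N   <
      [3,5] S   <
        [3,4] "river" : NP
        [4,5] "found" : S\NP
      [5,6] "heard" : ((PP/N)\N)\S

S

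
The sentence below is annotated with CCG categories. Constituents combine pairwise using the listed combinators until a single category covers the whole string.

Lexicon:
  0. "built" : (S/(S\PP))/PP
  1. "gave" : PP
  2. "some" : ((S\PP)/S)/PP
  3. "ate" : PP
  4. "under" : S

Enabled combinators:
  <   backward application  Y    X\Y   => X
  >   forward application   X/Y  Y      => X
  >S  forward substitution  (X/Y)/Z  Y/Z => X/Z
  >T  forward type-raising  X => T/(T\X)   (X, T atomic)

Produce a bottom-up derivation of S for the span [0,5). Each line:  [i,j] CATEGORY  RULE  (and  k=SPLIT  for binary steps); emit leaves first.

[0,1] (S/(S\PP))/PP  lex  "built"
[1,2] PP  lex  "gave"
[0,2] S/(S\PP)  >  k=1
[2,3] ((S\PP)/S)/PP  lex  "some"
[3,4] PP  lex  "ate"
[2,4] (S\PP)/S  >  k=3
[4,5] S  lex  "under"
[2,5] S\PP  >  k=4
[0,5] S  >  k=2

[0,5] S   >
  [0,2] S/(S\PP)   >
    [0,1] "built" : (S/(S\PP))/PP
    [1,2] "gave" : PP
  [2,5] S\PP   >
    [2,4] (S\PP)/S   >
      [2,3] "some" : ((S\PP)/S)/PP
      [3,4] "ate" : PP
    [4,5] "under" : S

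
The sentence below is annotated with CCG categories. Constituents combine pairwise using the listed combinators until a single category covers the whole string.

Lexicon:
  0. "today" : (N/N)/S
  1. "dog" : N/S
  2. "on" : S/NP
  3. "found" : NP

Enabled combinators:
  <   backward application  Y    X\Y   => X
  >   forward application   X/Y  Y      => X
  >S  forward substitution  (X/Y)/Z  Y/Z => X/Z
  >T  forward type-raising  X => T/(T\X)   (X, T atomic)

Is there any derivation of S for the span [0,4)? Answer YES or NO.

NO

(N/N)/S N/S S/NP NP
CKY chart[0,4] = {N, N/(N\N), NP/(NP\N), PP/(PP\N), S/(S\N)}; S ∉ chart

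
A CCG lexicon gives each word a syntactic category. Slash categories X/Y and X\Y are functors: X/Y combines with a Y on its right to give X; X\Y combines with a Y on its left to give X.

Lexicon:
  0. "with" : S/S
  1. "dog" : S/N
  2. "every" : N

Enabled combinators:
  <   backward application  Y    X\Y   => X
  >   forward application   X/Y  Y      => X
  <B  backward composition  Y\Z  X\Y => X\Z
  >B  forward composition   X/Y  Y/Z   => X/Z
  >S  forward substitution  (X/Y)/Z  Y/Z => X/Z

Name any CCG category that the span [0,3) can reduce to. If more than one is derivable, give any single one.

S

[0,3] S   >
  [0,2] S/N   >B
    [0,1] "with" : S/S
    [1,2] "dog" : S/N
  [2,3] "every" : N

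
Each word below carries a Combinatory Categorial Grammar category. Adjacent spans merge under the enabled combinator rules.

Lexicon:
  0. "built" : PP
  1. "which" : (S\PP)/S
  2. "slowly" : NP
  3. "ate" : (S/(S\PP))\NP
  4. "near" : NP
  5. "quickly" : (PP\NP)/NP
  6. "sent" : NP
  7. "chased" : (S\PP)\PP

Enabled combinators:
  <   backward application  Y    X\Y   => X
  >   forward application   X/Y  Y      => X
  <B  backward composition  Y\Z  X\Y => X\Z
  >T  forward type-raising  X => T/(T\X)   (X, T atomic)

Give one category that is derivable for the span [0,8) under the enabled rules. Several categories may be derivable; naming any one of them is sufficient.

[0,8] S   >
  [0,1] S/(S\PP)   >T
    [0,1] "built" : PP
  [1,8] S\PP   >
    [1,2] "which" : (S\PP)/S
    [2,8] S   >
      [2,4] S/(S\PP)   <
        [2,3] "slowly" : NP
        [3,4] "ate" : (S/(S\PP))\NP
      [4,8] S\PP   <
        [4,7] PP   <
          [4,5] "near" : NP
          [5,7] PP\NP   >
            [5,6] "quickly" : (PP\NP)/NP
            [6,7] "sent" : NP
        [7,8] "chased" : (S\PP)\PP

S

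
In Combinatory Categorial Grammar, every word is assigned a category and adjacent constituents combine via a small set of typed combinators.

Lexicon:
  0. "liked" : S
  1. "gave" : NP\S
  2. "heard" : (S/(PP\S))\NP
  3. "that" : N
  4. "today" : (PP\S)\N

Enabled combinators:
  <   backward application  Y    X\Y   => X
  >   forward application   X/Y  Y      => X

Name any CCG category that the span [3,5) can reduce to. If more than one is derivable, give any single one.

[0,5] S   >
  [0,3] S/(PP\S)   <
    [0,2] NP   <
      [0,1] "liked" : S
      [1,2] "gave" : NP\S
    [2,3] "heard" : (S/(PP\S))\NP
  [3,5] PP\S   <
    [3,4] "that" : N
    [4,5] "today" : (PP\S)\N

PP\S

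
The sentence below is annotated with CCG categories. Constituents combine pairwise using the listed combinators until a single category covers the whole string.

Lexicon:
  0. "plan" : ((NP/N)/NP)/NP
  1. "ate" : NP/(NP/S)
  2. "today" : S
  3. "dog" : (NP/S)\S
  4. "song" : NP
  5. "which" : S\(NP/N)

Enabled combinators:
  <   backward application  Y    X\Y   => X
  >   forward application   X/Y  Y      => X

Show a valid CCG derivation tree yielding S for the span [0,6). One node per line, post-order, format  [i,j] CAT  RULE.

[0,1] ((NP/N)/NP)/NP  lex  "plan"
[1,2] NP/(NP/S)  lex  "ate"
[2,3] S  lex  "today"
[3,4] (NP/S)\S  lex  "dog"
[2,4] NP/S  <  k=3
[1,4] NP  >  k=2
[0,4] (NP/N)/NP  >  k=1
[4,5] NP  lex  "song"
[0,5] NP/N  >  k=4
[5,6] S\(NP/N)  lex  "which"
[0,6] S  <  k=5

[0,6] S   <
  [0,5] NP/N   >
    [0,4] (NP/N)/NP   >
      [0,1] "plan" : ((NP/N)/NP)/NP
      [1,4] NP   >
        [1,2] "ate" : NP/(NP/S)
        [2,4] NP/S   <
          [2,3] "today" : S
          [3,4] "dog" : (NP/S)\S
    [4,5] "song" : NP
  [5,6] "which" : S\(NP/N)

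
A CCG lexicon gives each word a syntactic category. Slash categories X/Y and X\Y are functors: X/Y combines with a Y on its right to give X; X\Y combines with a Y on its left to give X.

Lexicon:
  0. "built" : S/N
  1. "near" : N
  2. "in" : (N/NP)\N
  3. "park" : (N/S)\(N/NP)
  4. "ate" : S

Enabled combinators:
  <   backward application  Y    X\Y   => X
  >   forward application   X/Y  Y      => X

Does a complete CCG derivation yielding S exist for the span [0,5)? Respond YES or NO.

[0,5] S   >
  [0,1] "built" : S/N
  [1,5] N   >
    [1,4] N/S   <
      [1,3] N/NP   <
        [1,2] "near" : N
        [2,3] "in" : (N/NP)\N
      [3,4] "park" : (N/S)\(N/NP)
    [4,5] "ate" : S

YES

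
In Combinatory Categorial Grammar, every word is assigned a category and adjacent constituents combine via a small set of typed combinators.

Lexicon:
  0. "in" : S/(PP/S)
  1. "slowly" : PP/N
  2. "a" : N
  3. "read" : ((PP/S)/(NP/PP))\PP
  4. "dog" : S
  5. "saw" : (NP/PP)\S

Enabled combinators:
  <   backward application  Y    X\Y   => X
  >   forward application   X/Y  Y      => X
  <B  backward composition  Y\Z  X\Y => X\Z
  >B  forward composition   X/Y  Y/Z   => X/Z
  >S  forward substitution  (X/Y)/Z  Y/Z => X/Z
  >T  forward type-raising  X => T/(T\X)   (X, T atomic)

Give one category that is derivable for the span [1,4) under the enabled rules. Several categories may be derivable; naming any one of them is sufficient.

(PP/S)/(NP/PP)

[0,6] S   >
  [0,1] "in" : S/(PP/S)
  [1,6] PP/S   >
    [1,4] (PP/S)/(NP/PP)   <
      [1,3] PP   >
        [1,2] "slowly" : PP/N
        [2,3] "a" : N
      [3,4] "read" : ((PP/S)/(NP/PP))\PP
    [4,6] NP/PP   <
      [4,5] "dog" : S
      [5,6] "saw" : (NP/PP)\S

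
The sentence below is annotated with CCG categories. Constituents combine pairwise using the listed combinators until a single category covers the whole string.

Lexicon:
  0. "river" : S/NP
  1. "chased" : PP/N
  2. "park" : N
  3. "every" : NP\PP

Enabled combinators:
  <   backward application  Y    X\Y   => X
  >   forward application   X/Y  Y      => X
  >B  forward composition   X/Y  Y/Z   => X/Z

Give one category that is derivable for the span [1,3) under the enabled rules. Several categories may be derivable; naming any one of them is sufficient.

[0,4] S   >
  [0,1] "river" : S/NP
  [1,4] NP   <
    [1,3] PP   >
      [1,2] "chased" : PP/N
      [2,3] "park" : N
    [3,4] "every" : NP\PP

PP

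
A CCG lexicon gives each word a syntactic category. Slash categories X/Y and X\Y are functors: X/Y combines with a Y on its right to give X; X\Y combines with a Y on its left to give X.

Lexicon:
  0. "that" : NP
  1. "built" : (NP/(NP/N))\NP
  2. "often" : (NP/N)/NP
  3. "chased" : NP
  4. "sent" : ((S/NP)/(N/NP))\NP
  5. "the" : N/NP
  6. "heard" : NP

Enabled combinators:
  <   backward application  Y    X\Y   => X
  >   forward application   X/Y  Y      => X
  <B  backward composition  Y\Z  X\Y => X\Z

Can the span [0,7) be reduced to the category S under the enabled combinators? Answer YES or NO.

YES

[0,7] S   >
  [0,6] S/NP   >
    [0,5] (S/NP)/(N/NP)   <
      [0,4] NP   >
        [0,2] NP/(NP/N)   <
          [0,1] "that" : NP
          [1,2] "built" : (NP/(NP/N))\NP
        [2,4] NP/N   >
          [2,3] "often" : (NP/N)/NP
          [3,4] "chased" : NP
      [4,5] "sent" : ((S/NP)/(N/NP))\NP
    [5,6] "the" : N/NP
  [6,7] "heard" : NP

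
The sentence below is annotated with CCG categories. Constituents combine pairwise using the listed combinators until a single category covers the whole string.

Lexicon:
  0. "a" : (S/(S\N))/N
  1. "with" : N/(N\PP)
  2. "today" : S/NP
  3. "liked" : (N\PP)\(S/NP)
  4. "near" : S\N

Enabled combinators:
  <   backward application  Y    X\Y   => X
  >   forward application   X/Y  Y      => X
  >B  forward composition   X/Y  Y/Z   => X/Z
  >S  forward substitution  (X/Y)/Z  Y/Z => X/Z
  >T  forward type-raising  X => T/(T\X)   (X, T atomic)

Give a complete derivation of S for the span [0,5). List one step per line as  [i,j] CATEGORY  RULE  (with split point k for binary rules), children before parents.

[0,1] (S/(S\N))/N  lex  "a"
[1,2] N/(N\PP)  lex  "with"
[2,3] S/NP  lex  "today"
[3,4] (N\PP)\(S/NP)  lex  "liked"
[2,4] N\PP  <  k=3
[1,4] N  >  k=2
[0,4] S/(S\N)  >  k=1
[4,5] S\N  lex  "near"
[0,5] S  >  k=4

[0,5] S   >
  [0,4] S/(S\N)   >
    [0,1] "a" : (S/(S\N))/N
    [1,4] N   >
      [1,2] "with" : N/(N\PP)
      [2,4] N\PP   <
        [2,3] "today" : S/NP
        [3,4] "liked" : (N\PP)\(S/NP)
  [4,5] "near" : S\N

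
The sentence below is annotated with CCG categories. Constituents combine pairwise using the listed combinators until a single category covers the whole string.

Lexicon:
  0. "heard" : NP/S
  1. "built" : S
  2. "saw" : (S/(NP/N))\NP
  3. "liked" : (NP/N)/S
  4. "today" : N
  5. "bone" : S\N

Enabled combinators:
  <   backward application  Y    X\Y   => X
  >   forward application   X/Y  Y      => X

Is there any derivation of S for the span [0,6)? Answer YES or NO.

YES

[0,6] S   >
  [0,3] S/(NP/N)   <
    [0,2] NP   >
      [0,1] "heard" : NP/S
      [1,2] "built" : S
    [2,3] "saw" : (S/(NP/N))\NP
  [3,6] NP/N   >
    [3,4] "liked" : (NP/N)/S
    [4,6] S   <
      [4,5] "today" : N
      [5,6] "bone" : S\N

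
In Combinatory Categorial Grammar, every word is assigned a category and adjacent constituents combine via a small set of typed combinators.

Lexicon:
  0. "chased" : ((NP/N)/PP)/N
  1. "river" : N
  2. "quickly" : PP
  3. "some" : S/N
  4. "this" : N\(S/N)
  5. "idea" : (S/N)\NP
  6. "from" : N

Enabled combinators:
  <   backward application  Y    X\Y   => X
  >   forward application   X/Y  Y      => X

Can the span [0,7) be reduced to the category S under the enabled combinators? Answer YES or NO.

YES

[0,7] S   >
  [0,6] S/N   <
    [0,5] NP   >
      [0,3] NP/N   >
        [0,2] (NP/N)/PP   >
          [0,1] "chased" : ((NP/N)/PP)/N
          [1,2] "river" : N
        [2,3] "quickly" : PP
      [3,5] N   <
        [3,4] "some" : S/N
        [4,5] "this" : N\(S/N)
    [5,6] "idea" : (S/N)\NP
  [6,7] "from" : N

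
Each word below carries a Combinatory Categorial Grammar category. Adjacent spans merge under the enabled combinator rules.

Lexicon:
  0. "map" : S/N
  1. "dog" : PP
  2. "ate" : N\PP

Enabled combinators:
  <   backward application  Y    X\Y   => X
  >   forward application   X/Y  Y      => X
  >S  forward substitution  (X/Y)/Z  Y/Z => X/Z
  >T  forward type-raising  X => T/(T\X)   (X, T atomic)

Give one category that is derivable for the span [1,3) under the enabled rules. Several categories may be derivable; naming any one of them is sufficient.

N

[0,3] S   >
  [0,1] "map" : S/N
  [1,3] N   <
    [1,2] "dog" : PP
    [2,3] "ate" : N\PP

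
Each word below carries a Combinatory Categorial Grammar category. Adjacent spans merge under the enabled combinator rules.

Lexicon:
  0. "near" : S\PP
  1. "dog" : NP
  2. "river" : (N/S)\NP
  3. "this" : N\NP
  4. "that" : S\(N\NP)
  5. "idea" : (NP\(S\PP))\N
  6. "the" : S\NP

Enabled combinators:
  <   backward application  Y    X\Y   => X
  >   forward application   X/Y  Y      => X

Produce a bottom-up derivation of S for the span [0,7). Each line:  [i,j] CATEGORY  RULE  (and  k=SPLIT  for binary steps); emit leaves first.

[0,1] S\PP  lex  "near"
[1,2] NP  lex  "dog"
[2,3] (N/S)\NP  lex  "river"
[1,3] N/S  <  k=2
[3,4] N\NP  lex  "this"
[4,5] S\(N\NP)  lex  "that"
[3,5] S  <  k=4
[1,5] N  >  k=3
[5,6] (NP\(S\PP))\N  lex  "idea"
[1,6] NP\(S\PP)  <  k=5
[0,6] NP  <  k=1
[6,7] S\NP  lex  "the"
[0,7] S  <  k=6

[0,7] S   <
  [0,6] NP   <
    [0,1] "near" : S\PP
    [1,6] NP\(S\PP)   <
      [1,5] N   >
        [1,3] N/S   <
          [1,2] "dog" : NP
          [2,3] "river" : (N/S)\NP
        [3,5] S   <
          [3,4] "this" : N\NP
          [4,5] "that" : S\(N\NP)
      [5,6] "idea" : (NP\(S\PP))\N
  [6,7] "the" : S\NP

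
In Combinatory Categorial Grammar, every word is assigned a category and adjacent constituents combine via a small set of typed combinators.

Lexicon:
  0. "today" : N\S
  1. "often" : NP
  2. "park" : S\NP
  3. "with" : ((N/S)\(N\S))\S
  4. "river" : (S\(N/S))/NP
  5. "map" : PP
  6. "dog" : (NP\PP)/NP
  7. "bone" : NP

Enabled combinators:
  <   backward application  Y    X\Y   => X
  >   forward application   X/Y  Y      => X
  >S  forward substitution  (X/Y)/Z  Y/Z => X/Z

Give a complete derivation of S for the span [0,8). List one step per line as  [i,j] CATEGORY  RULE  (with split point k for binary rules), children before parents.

[0,1] N\S  lex  "today"
[1,2] NP  lex  "often"
[2,3] S\NP  lex  "park"
[1,3] S  <  k=2
[3,4] ((N/S)\(N\S))\S  lex  "with"
[1,4] (N/S)\(N\S)  <  k=3
[0,4] N/S  <  k=1
[4,5] (S\(N/S))/NP  lex  "river"
[5,6] PP  lex  "map"
[6,7] (NP\PP)/NP  lex  "dog"
[7,8] NP  lex  "bone"
[6,8] NP\PP  >  k=7
[5,8] NP  <  k=6
[4,8] S\(N/S)  >  k=5
[0,8] S  <  k=4

[0,8] S   <
  [0,4] N/S   <
    [0,1] "today" : N\S
    [1,4] (N/S)\(N\S)   <
      [1,3] S   <
        [1,2] "often" : NP
        [2,3] "park" : S\NP
      [3,4] "with" : ((N/S)\(N\S))\S
  [4,8] S\(N/S)   >
    [4,5] "river" : (S\(N/S))/NP
    [5,8] NP   <
      [5,6] "map" : PP
      [6,8] NP\PP   >
        [6,7] "dog" : (NP\PP)/NP
        [7,8] "bone" : NP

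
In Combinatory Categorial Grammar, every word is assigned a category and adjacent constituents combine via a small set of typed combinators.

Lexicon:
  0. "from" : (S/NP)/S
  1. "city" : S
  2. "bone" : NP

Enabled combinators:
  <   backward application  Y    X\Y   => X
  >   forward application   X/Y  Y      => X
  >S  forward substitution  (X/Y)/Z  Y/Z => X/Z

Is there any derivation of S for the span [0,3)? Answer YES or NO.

YES

[0,3] S   >
  [0,2] S/NP   >
    [0,1] "from" : (S/NP)/S
    [1,2] "city" : S
  [2,3] "bone" : NP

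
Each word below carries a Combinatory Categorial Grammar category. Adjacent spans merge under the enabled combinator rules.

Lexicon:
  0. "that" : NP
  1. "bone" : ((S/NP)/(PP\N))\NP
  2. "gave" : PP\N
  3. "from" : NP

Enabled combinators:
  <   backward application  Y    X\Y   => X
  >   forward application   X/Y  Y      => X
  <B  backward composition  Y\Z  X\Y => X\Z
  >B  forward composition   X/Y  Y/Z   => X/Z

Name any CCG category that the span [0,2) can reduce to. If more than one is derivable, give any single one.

(S/NP)/(PP\N)

[0,4] S   >
  [0,3] S/NP   >
    [0,2] (S/NP)/(PP\N)   <
      [0,1] "that" : NP
      [1,2] "bone" : ((S/NP)/(PP\N))\NP
    [2,3] "gave" : PP\N
  [3,4] "from" : NP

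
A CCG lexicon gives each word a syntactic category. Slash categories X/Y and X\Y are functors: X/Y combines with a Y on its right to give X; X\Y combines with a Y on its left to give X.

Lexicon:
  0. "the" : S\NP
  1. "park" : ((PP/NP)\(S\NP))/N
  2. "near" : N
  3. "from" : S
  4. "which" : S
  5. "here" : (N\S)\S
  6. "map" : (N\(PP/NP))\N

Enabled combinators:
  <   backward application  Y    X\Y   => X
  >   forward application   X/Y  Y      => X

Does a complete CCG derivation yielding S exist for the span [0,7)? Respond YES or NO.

S\NP ((PP/NP)\(S\NP))/N N S S (N\S)\S (N\(PP/NP))\N
CKY chart[0,7] = {N}; S ∉ chart

NO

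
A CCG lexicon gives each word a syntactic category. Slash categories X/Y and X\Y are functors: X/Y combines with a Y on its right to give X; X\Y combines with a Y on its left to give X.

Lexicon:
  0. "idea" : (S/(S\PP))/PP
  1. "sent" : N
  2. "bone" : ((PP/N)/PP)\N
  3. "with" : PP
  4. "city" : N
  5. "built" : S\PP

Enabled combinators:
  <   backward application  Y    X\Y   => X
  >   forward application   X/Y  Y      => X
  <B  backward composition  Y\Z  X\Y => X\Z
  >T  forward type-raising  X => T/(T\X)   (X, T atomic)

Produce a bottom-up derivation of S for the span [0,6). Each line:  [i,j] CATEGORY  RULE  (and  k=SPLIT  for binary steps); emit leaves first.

[0,6] S   >
  [0,5] S/(S\PP)   >
    [0,1] "idea" : (S/(S\PP))/PP
    [1,5] PP   >
      [1,4] PP/N   >
        [1,3] (PP/N)/PP   <
          [1,2] "sent" : N
          [2,3] "bone" : ((PP/N)/PP)\N
        [3,4] "with" : PP
      [4,5] "city" : N
  [5,6] "built" : S\PP

[0,1] (S/(S\PP))/PP  lex  "idea"
[1,2] N  lex  "sent"
[2,3] ((PP/N)/PP)\N  lex  "bone"
[1,3] (PP/N)/PP  <  k=2
[3,4] PP  lex  "with"
[1,4] PP/N  >  k=3
[4,5] N  lex  "city"
[1,5] PP  >  k=4
[0,5] S/(S\PP)  >  k=1
[5,6] S\PP  lex  "built"
[0,6] S  >  k=5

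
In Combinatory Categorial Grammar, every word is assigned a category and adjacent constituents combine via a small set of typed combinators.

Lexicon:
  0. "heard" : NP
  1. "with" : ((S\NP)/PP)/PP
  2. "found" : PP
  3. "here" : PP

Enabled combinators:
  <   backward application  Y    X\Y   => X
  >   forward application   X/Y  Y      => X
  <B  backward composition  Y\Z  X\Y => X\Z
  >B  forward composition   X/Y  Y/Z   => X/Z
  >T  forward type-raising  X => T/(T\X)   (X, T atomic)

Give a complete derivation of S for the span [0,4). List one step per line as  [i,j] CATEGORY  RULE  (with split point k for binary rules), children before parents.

[0,1] NP  lex  "heard"
[1,2] ((S\NP)/PP)/PP  lex  "with"
[2,3] PP  lex  "found"
[1,3] (S\NP)/PP  >  k=2
[3,4] PP  lex  "here"
[1,4] S\NP  >  k=3
[0,4] S  <  k=1

[0,4] S   <
  [0,1] "heard" : NP
  [1,4] S\NP   >
    [1,3] (S\NP)/PP   >
      [1,2] "with" : ((S\NP)/PP)/PP
      [2,3] "found" : PP
    [3,4] "here" : PP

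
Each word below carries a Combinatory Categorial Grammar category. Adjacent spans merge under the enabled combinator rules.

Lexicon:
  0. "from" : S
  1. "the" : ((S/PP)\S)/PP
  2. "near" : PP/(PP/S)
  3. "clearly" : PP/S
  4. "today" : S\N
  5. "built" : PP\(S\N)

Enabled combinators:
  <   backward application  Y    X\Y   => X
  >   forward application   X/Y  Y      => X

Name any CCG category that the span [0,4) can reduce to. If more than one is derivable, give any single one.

[0,6] S   >
  [0,4] S/PP   <
    [0,1] "from" : S
    [1,4] (S/PP)\S   >
      [1,2] "the" : ((S/PP)\S)/PP
      [2,4] PP   >
        [2,3] "near" : PP/(PP/S)
        [3,4] "clearly" : PP/S
  [4,6] PP   <
    [4,5] "today" : S\N
    [5,6] "built" : PP\(S\N)

S/PP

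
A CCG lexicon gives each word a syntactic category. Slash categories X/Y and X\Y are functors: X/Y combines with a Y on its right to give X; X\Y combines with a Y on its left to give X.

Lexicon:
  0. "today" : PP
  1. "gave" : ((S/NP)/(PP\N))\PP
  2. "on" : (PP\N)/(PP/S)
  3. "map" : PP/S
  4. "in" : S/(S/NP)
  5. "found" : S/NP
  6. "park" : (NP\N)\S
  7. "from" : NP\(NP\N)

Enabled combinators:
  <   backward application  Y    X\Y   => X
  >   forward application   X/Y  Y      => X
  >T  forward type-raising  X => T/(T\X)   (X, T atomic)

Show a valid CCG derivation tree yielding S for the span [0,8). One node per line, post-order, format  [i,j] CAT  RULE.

[0,8] S   >
  [0,4] S/NP   >
    [0,2] (S/NP)/(PP\N)   <
      [0,1] "today" : PP
      [1,2] "gave" : ((S/NP)/(PP\N))\PP
    [2,4] PP\N   >
      [2,3] "on" : (PP\N)/(PP/S)
      [3,4] "map" : PP/S
  [4,8] NP   <
    [4,7] NP\N   <
      [4,6] S   >
        [4,5] "in" : S/(S/NP)
        [5,6] "found" : S/NP
      [6,7] "park" : (NP\N)\S
    [7,8] "from" : NP\(NP\N)

[0,1] PP  lex  "today"
[1,2] ((S/NP)/(PP\N))\PP  lex  "gave"
[0,2] (S/NP)/(PP\N)  <  k=1
[2,3] (PP\N)/(PP/S)  lex  "on"
[3,4] PP/S  lex  "map"
[2,4] PP\N  >  k=3
[0,4] S/NP  >  k=2
[4,5] S/(S/NP)  lex  "in"
[5,6] S/NP  lex  "found"
[4,6] S  >  k=5
[6,7] (NP\N)\S  lex  "park"
[4,7] NP\N  <  k=6
[7,8] NP\(NP\N)  lex  "from"
[4,8] NP  <  k=7
[0,8] S  >  k=4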